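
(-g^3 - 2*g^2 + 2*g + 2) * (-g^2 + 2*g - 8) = g^5 + 2*g^3 + 18*g^2 - 12*g - 16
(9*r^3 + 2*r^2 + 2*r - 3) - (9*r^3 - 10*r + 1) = 2*r^2 + 12*r - 4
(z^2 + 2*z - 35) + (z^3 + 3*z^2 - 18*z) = z^3 + 4*z^2 - 16*z - 35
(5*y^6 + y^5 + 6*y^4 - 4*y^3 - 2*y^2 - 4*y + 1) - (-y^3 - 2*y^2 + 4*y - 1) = 5*y^6 + y^5 + 6*y^4 - 3*y^3 - 8*y + 2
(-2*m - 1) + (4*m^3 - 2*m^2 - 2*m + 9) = 4*m^3 - 2*m^2 - 4*m + 8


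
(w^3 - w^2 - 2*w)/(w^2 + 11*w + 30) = w*(w^2 - w - 2)/(w^2 + 11*w + 30)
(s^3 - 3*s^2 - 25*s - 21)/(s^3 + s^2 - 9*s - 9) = (s - 7)/(s - 3)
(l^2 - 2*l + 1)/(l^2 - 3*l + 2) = (l - 1)/(l - 2)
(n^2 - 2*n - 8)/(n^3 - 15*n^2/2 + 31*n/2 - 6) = 2*(n + 2)/(2*n^2 - 7*n + 3)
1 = 1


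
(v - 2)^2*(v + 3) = v^3 - v^2 - 8*v + 12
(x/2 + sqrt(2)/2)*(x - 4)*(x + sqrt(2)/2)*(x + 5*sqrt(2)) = x^4/2 - 2*x^3 + 13*sqrt(2)*x^3/4 - 13*sqrt(2)*x^2 + 8*x^2 - 32*x + 5*sqrt(2)*x/2 - 10*sqrt(2)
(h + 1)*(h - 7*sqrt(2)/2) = h^2 - 7*sqrt(2)*h/2 + h - 7*sqrt(2)/2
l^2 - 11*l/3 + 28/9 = (l - 7/3)*(l - 4/3)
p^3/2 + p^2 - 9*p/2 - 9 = (p/2 + 1)*(p - 3)*(p + 3)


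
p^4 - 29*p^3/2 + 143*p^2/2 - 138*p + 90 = (p - 6)*(p - 5)*(p - 2)*(p - 3/2)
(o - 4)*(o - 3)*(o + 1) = o^3 - 6*o^2 + 5*o + 12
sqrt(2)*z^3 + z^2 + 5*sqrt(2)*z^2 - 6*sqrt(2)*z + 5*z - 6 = (z - 1)*(z + 6)*(sqrt(2)*z + 1)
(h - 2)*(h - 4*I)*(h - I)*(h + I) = h^4 - 2*h^3 - 4*I*h^3 + h^2 + 8*I*h^2 - 2*h - 4*I*h + 8*I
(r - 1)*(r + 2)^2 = r^3 + 3*r^2 - 4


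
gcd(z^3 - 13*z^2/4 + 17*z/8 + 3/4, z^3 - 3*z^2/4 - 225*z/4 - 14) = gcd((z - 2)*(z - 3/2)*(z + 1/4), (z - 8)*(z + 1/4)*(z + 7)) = z + 1/4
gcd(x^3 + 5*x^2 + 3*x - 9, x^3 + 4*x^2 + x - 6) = x^2 + 2*x - 3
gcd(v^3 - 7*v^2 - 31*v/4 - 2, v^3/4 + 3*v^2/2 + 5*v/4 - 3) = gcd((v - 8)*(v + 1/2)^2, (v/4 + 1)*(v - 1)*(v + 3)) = 1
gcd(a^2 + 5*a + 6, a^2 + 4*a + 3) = a + 3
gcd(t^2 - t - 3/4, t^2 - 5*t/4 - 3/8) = t - 3/2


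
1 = 1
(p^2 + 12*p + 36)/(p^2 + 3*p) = (p^2 + 12*p + 36)/(p*(p + 3))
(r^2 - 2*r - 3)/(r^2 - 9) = (r + 1)/(r + 3)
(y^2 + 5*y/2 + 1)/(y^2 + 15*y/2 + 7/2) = (y + 2)/(y + 7)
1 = 1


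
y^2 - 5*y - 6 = (y - 6)*(y + 1)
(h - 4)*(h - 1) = h^2 - 5*h + 4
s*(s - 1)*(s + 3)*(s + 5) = s^4 + 7*s^3 + 7*s^2 - 15*s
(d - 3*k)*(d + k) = d^2 - 2*d*k - 3*k^2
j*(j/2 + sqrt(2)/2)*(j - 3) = j^3/2 - 3*j^2/2 + sqrt(2)*j^2/2 - 3*sqrt(2)*j/2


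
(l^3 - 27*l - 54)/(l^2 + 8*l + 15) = (l^2 - 3*l - 18)/(l + 5)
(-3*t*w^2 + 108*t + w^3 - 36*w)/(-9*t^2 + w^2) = (w^2 - 36)/(3*t + w)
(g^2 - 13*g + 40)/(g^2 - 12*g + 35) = (g - 8)/(g - 7)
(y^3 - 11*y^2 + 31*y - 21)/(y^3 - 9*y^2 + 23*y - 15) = (y - 7)/(y - 5)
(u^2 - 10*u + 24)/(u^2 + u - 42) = (u - 4)/(u + 7)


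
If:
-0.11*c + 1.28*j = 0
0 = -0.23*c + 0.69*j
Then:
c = 0.00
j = 0.00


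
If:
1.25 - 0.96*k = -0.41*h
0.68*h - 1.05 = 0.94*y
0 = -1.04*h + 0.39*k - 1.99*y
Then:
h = 1.18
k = 1.81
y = -0.26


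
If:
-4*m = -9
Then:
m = 9/4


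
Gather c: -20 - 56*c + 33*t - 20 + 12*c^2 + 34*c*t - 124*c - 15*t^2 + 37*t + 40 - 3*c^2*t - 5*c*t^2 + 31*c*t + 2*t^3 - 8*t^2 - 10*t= c^2*(12 - 3*t) + c*(-5*t^2 + 65*t - 180) + 2*t^3 - 23*t^2 + 60*t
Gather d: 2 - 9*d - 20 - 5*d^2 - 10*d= -5*d^2 - 19*d - 18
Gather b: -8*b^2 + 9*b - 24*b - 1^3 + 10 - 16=-8*b^2 - 15*b - 7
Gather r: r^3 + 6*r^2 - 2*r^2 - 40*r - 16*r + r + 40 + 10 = r^3 + 4*r^2 - 55*r + 50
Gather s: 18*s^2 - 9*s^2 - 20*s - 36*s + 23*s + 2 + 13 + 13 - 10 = 9*s^2 - 33*s + 18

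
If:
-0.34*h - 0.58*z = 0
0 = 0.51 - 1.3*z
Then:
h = -0.67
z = 0.39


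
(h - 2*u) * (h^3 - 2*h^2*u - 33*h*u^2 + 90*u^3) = h^4 - 4*h^3*u - 29*h^2*u^2 + 156*h*u^3 - 180*u^4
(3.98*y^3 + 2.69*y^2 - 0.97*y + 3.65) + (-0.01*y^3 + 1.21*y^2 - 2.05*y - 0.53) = 3.97*y^3 + 3.9*y^2 - 3.02*y + 3.12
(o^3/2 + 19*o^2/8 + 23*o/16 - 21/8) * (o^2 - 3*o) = o^5/2 + 7*o^4/8 - 91*o^3/16 - 111*o^2/16 + 63*o/8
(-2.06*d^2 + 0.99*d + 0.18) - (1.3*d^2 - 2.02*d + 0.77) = -3.36*d^2 + 3.01*d - 0.59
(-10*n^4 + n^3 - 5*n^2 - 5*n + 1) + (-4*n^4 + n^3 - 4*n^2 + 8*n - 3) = -14*n^4 + 2*n^3 - 9*n^2 + 3*n - 2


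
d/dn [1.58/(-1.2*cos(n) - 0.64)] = -1.896*sin(n)/(1.2*cos(n) + 0.64)^2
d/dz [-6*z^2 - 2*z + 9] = -12*z - 2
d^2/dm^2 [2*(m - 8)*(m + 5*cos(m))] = 2*(40 - 5*m)*cos(m) - 20*sin(m) + 4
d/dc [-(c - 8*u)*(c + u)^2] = 3*(-c + 5*u)*(c + u)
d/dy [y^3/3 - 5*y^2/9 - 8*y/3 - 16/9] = y^2 - 10*y/9 - 8/3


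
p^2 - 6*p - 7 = (p - 7)*(p + 1)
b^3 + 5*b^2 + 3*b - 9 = (b - 1)*(b + 3)^2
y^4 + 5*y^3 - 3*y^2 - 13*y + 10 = (y - 1)^2*(y + 2)*(y + 5)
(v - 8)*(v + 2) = v^2 - 6*v - 16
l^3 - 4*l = l*(l - 2)*(l + 2)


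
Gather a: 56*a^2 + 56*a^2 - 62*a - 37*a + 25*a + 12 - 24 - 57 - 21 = 112*a^2 - 74*a - 90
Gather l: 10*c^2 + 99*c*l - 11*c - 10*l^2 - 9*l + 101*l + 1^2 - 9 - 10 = 10*c^2 - 11*c - 10*l^2 + l*(99*c + 92) - 18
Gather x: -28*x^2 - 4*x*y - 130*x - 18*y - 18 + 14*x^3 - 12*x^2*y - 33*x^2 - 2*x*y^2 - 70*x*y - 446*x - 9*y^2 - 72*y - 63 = 14*x^3 + x^2*(-12*y - 61) + x*(-2*y^2 - 74*y - 576) - 9*y^2 - 90*y - 81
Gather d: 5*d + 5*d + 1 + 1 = 10*d + 2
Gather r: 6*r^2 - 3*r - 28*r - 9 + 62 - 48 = 6*r^2 - 31*r + 5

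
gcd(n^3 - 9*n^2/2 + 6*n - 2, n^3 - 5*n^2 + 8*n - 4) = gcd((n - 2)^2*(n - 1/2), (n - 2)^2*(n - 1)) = n^2 - 4*n + 4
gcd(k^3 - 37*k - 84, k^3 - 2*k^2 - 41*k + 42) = k - 7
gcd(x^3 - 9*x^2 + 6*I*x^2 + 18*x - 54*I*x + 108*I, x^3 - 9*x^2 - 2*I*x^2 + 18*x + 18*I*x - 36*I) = x^2 - 9*x + 18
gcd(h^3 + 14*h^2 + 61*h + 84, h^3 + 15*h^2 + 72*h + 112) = h^2 + 11*h + 28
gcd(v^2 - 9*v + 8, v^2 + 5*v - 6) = v - 1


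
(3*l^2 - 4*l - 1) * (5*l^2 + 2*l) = 15*l^4 - 14*l^3 - 13*l^2 - 2*l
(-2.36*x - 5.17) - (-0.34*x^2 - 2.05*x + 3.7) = 0.34*x^2 - 0.31*x - 8.87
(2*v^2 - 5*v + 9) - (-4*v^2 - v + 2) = 6*v^2 - 4*v + 7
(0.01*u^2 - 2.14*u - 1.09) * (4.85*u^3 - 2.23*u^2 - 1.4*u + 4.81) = 0.0485*u^5 - 10.4013*u^4 - 0.5283*u^3 + 5.4748*u^2 - 8.7674*u - 5.2429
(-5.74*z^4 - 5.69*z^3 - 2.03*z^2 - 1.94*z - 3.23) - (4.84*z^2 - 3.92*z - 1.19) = -5.74*z^4 - 5.69*z^3 - 6.87*z^2 + 1.98*z - 2.04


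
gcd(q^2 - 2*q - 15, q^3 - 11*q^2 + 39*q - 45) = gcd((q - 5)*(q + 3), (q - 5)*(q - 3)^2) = q - 5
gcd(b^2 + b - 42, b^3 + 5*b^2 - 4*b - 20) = 1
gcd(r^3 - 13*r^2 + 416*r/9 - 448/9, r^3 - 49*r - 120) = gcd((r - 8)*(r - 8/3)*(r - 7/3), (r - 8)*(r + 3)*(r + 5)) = r - 8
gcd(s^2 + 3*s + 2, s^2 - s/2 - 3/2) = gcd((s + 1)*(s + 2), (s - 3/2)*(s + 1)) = s + 1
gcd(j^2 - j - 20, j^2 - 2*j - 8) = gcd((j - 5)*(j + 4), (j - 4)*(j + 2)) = 1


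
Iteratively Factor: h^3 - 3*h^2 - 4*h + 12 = (h - 3)*(h^2 - 4) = (h - 3)*(h + 2)*(h - 2)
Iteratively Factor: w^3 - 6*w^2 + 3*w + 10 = (w - 2)*(w^2 - 4*w - 5) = (w - 5)*(w - 2)*(w + 1)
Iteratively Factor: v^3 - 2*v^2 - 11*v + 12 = (v - 1)*(v^2 - v - 12) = (v - 1)*(v + 3)*(v - 4)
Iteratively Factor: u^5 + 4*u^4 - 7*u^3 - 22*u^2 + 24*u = (u + 4)*(u^4 - 7*u^2 + 6*u) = (u - 1)*(u + 4)*(u^3 + u^2 - 6*u) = (u - 2)*(u - 1)*(u + 4)*(u^2 + 3*u) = (u - 2)*(u - 1)*(u + 3)*(u + 4)*(u)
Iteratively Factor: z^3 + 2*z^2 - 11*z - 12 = (z - 3)*(z^2 + 5*z + 4) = (z - 3)*(z + 1)*(z + 4)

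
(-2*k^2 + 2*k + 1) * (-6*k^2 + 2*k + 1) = 12*k^4 - 16*k^3 - 4*k^2 + 4*k + 1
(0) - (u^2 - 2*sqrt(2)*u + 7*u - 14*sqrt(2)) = -u^2 - 7*u + 2*sqrt(2)*u + 14*sqrt(2)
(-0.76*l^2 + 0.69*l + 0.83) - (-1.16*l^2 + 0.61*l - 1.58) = 0.4*l^2 + 0.08*l + 2.41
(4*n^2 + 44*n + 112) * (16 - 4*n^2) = -16*n^4 - 176*n^3 - 384*n^2 + 704*n + 1792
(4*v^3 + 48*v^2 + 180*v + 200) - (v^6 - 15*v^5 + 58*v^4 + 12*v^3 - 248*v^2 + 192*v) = -v^6 + 15*v^5 - 58*v^4 - 8*v^3 + 296*v^2 - 12*v + 200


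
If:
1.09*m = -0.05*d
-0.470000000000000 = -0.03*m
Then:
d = -341.53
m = 15.67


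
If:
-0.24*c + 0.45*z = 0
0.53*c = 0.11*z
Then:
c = 0.00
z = 0.00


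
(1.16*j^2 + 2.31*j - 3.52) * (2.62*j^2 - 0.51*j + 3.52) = 3.0392*j^4 + 5.4606*j^3 - 6.3173*j^2 + 9.9264*j - 12.3904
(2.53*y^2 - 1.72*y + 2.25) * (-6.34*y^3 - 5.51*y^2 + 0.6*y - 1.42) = -16.0402*y^5 - 3.0355*y^4 - 3.2698*y^3 - 17.0221*y^2 + 3.7924*y - 3.195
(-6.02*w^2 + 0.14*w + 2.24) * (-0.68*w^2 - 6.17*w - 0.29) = 4.0936*w^4 + 37.0482*w^3 - 0.641200000000001*w^2 - 13.8614*w - 0.6496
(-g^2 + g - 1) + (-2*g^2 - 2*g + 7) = -3*g^2 - g + 6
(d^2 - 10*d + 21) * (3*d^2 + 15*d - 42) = 3*d^4 - 15*d^3 - 129*d^2 + 735*d - 882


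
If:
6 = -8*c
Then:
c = -3/4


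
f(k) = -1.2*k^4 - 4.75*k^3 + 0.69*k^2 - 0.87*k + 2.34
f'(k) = -4.8*k^3 - 14.25*k^2 + 1.38*k - 0.87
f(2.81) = -174.87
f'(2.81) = -216.01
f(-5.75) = -378.58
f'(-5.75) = 432.58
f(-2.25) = 31.14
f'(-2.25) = -21.44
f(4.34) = -802.47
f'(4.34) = -655.67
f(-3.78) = 27.05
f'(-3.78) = 49.55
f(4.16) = -690.68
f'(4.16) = -587.29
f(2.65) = -142.69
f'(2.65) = -186.61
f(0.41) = 1.74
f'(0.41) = -3.03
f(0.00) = 2.34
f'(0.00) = -0.87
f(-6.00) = -496.80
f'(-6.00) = 514.65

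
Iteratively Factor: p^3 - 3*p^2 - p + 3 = (p - 1)*(p^2 - 2*p - 3) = (p - 1)*(p + 1)*(p - 3)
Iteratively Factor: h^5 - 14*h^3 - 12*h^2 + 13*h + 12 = (h + 3)*(h^4 - 3*h^3 - 5*h^2 + 3*h + 4) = (h + 1)*(h + 3)*(h^3 - 4*h^2 - h + 4) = (h - 4)*(h + 1)*(h + 3)*(h^2 - 1) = (h - 4)*(h + 1)^2*(h + 3)*(h - 1)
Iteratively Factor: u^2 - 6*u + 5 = (u - 1)*(u - 5)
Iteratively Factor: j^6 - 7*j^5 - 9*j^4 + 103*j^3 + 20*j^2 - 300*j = (j + 3)*(j^5 - 10*j^4 + 21*j^3 + 40*j^2 - 100*j) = j*(j + 3)*(j^4 - 10*j^3 + 21*j^2 + 40*j - 100) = j*(j - 2)*(j + 3)*(j^3 - 8*j^2 + 5*j + 50) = j*(j - 5)*(j - 2)*(j + 3)*(j^2 - 3*j - 10) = j*(j - 5)*(j - 2)*(j + 2)*(j + 3)*(j - 5)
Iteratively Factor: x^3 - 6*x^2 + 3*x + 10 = (x - 2)*(x^2 - 4*x - 5) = (x - 2)*(x + 1)*(x - 5)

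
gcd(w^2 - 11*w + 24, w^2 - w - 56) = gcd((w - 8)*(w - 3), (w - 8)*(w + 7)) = w - 8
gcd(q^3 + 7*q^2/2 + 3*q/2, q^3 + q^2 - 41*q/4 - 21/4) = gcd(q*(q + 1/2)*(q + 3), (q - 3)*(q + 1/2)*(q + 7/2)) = q + 1/2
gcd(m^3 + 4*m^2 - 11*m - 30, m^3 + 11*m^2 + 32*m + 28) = m + 2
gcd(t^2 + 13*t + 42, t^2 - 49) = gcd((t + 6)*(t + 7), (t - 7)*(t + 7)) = t + 7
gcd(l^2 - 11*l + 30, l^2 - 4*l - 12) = l - 6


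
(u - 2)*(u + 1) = u^2 - u - 2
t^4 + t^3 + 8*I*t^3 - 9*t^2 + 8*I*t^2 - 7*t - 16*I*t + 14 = (t - 1)*(t + 2)*(t + I)*(t + 7*I)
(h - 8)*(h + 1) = h^2 - 7*h - 8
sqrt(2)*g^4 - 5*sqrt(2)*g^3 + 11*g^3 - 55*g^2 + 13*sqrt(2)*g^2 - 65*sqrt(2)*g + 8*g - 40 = (g - 5)*(g + sqrt(2))*(g + 4*sqrt(2))*(sqrt(2)*g + 1)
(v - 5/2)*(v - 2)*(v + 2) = v^3 - 5*v^2/2 - 4*v + 10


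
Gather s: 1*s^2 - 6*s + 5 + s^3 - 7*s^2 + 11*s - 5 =s^3 - 6*s^2 + 5*s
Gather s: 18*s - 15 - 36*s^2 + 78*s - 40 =-36*s^2 + 96*s - 55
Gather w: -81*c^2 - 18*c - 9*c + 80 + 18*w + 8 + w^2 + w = -81*c^2 - 27*c + w^2 + 19*w + 88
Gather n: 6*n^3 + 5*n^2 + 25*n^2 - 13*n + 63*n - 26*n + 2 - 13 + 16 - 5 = 6*n^3 + 30*n^2 + 24*n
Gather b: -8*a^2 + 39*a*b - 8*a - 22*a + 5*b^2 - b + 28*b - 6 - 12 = -8*a^2 - 30*a + 5*b^2 + b*(39*a + 27) - 18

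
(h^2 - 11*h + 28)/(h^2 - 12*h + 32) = (h - 7)/(h - 8)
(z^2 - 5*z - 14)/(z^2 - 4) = (z - 7)/(z - 2)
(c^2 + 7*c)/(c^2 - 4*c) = (c + 7)/(c - 4)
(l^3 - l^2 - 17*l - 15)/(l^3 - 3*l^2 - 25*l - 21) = (l - 5)/(l - 7)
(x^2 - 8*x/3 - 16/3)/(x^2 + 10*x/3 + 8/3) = (x - 4)/(x + 2)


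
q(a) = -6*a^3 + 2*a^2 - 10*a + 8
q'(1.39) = -39.22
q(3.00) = -166.00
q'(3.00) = -160.00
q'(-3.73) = -275.35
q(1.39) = -18.15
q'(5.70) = -572.02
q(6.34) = -1504.05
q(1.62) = -28.46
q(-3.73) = 384.50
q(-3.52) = 329.67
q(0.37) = 4.27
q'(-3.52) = -247.11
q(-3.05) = 227.34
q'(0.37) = -10.98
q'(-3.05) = -189.64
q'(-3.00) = -184.00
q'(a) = -18*a^2 + 4*a - 10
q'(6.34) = -708.16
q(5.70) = -1095.18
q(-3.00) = 218.00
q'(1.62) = -50.76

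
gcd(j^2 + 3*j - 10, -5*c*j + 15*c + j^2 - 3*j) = 1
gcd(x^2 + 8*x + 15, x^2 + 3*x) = x + 3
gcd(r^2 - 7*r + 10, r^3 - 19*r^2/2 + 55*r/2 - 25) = r^2 - 7*r + 10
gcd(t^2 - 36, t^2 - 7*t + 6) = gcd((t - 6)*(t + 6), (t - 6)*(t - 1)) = t - 6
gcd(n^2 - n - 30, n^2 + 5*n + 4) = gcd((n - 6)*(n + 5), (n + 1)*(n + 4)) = 1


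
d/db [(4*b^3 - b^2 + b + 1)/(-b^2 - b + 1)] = 2*(-2*b^4 - 4*b^3 + 7*b^2 + 1)/(b^4 + 2*b^3 - b^2 - 2*b + 1)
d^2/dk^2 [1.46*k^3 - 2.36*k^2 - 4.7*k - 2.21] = 8.76*k - 4.72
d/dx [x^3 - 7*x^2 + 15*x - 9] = 3*x^2 - 14*x + 15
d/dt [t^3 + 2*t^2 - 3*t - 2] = 3*t^2 + 4*t - 3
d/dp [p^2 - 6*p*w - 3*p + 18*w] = 2*p - 6*w - 3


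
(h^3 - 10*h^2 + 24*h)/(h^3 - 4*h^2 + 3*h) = (h^2 - 10*h + 24)/(h^2 - 4*h + 3)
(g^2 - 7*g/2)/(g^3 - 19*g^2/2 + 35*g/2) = (2*g - 7)/(2*g^2 - 19*g + 35)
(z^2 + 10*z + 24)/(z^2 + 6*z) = (z + 4)/z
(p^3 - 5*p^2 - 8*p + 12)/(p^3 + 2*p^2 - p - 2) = (p - 6)/(p + 1)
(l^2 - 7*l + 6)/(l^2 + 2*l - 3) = (l - 6)/(l + 3)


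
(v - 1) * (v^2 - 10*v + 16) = v^3 - 11*v^2 + 26*v - 16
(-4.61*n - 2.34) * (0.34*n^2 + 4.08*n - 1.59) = -1.5674*n^3 - 19.6044*n^2 - 2.2173*n + 3.7206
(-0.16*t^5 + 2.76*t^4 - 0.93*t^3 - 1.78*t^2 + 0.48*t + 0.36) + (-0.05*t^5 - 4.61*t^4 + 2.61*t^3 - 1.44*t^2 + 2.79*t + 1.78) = -0.21*t^5 - 1.85*t^4 + 1.68*t^3 - 3.22*t^2 + 3.27*t + 2.14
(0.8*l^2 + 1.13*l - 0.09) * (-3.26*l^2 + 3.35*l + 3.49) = -2.608*l^4 - 1.0038*l^3 + 6.8709*l^2 + 3.6422*l - 0.3141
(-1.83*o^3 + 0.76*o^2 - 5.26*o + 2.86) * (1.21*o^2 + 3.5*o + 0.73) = -2.2143*o^5 - 5.4854*o^4 - 5.0405*o^3 - 14.3946*o^2 + 6.1702*o + 2.0878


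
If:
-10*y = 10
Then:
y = -1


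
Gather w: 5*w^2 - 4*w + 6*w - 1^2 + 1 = 5*w^2 + 2*w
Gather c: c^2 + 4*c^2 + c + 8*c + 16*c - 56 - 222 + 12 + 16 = 5*c^2 + 25*c - 250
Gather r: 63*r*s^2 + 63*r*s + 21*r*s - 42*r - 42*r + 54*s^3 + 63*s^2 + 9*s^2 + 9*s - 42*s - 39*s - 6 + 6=r*(63*s^2 + 84*s - 84) + 54*s^3 + 72*s^2 - 72*s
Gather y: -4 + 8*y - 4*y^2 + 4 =-4*y^2 + 8*y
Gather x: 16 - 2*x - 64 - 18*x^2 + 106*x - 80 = -18*x^2 + 104*x - 128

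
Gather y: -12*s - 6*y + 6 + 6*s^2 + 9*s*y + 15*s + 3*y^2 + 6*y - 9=6*s^2 + 9*s*y + 3*s + 3*y^2 - 3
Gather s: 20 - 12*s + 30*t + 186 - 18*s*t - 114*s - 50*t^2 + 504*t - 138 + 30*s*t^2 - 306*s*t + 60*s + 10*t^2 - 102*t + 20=s*(30*t^2 - 324*t - 66) - 40*t^2 + 432*t + 88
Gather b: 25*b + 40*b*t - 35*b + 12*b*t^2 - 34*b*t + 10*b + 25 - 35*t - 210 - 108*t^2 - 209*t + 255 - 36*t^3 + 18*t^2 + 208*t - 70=b*(12*t^2 + 6*t) - 36*t^3 - 90*t^2 - 36*t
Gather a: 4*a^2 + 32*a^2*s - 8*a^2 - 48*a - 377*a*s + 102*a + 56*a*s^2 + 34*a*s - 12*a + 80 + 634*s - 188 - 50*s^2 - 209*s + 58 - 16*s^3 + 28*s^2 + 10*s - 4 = a^2*(32*s - 4) + a*(56*s^2 - 343*s + 42) - 16*s^3 - 22*s^2 + 435*s - 54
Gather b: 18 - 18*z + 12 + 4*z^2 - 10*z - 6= 4*z^2 - 28*z + 24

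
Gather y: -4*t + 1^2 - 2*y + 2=-4*t - 2*y + 3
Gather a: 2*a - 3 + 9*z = 2*a + 9*z - 3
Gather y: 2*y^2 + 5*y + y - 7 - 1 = 2*y^2 + 6*y - 8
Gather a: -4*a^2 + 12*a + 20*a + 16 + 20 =-4*a^2 + 32*a + 36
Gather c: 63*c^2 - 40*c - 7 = 63*c^2 - 40*c - 7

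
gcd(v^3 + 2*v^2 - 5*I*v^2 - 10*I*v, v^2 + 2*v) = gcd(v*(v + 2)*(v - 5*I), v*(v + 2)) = v^2 + 2*v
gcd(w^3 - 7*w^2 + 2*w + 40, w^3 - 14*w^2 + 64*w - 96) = w - 4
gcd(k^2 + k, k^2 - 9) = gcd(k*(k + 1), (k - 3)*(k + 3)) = 1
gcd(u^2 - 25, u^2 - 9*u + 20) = u - 5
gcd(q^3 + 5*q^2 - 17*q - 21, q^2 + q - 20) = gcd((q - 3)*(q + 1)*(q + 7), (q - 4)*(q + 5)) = 1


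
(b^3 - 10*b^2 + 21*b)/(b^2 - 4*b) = (b^2 - 10*b + 21)/(b - 4)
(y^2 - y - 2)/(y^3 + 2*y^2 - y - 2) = (y - 2)/(y^2 + y - 2)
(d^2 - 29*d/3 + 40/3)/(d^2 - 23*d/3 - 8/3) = (3*d - 5)/(3*d + 1)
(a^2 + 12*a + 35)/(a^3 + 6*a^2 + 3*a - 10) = (a + 7)/(a^2 + a - 2)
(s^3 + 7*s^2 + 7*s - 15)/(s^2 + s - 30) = (s^3 + 7*s^2 + 7*s - 15)/(s^2 + s - 30)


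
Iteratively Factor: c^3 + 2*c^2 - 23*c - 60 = (c + 3)*(c^2 - c - 20) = (c - 5)*(c + 3)*(c + 4)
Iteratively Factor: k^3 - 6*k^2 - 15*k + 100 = (k - 5)*(k^2 - k - 20) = (k - 5)*(k + 4)*(k - 5)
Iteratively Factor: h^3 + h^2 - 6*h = (h + 3)*(h^2 - 2*h) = h*(h + 3)*(h - 2)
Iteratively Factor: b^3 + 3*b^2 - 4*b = (b - 1)*(b^2 + 4*b) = (b - 1)*(b + 4)*(b)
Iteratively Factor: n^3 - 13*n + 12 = (n - 3)*(n^2 + 3*n - 4) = (n - 3)*(n + 4)*(n - 1)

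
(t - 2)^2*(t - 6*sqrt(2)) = t^3 - 6*sqrt(2)*t^2 - 4*t^2 + 4*t + 24*sqrt(2)*t - 24*sqrt(2)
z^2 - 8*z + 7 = (z - 7)*(z - 1)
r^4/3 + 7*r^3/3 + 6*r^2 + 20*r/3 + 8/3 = (r/3 + 1/3)*(r + 2)^3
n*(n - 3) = n^2 - 3*n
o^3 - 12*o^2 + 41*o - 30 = (o - 6)*(o - 5)*(o - 1)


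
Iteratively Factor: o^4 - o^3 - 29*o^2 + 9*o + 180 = (o - 3)*(o^3 + 2*o^2 - 23*o - 60) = (o - 3)*(o + 4)*(o^2 - 2*o - 15) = (o - 5)*(o - 3)*(o + 4)*(o + 3)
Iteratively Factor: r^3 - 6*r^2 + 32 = (r - 4)*(r^2 - 2*r - 8) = (r - 4)*(r + 2)*(r - 4)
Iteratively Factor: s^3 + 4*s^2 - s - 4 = (s - 1)*(s^2 + 5*s + 4) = (s - 1)*(s + 4)*(s + 1)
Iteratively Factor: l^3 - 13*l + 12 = (l - 3)*(l^2 + 3*l - 4) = (l - 3)*(l + 4)*(l - 1)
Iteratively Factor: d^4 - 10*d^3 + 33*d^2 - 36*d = (d - 3)*(d^3 - 7*d^2 + 12*d) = (d - 4)*(d - 3)*(d^2 - 3*d) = (d - 4)*(d - 3)^2*(d)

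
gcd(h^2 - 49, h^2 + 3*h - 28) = h + 7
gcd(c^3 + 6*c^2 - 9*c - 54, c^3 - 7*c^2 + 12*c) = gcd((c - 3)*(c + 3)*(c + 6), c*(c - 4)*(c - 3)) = c - 3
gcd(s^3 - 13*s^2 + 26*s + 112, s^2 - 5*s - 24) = s - 8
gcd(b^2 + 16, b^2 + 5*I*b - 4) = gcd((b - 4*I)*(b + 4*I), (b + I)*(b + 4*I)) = b + 4*I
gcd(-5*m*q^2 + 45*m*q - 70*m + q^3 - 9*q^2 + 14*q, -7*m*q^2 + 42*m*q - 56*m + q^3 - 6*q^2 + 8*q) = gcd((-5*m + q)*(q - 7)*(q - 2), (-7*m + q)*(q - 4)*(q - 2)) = q - 2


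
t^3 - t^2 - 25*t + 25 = (t - 5)*(t - 1)*(t + 5)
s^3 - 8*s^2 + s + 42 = (s - 7)*(s - 3)*(s + 2)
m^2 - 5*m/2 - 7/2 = (m - 7/2)*(m + 1)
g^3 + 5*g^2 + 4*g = g*(g + 1)*(g + 4)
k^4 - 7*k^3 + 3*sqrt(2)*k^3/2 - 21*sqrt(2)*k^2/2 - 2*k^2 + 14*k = k*(k - 7)*(k - sqrt(2)/2)*(k + 2*sqrt(2))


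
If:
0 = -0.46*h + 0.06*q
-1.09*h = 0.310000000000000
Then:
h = -0.28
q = -2.18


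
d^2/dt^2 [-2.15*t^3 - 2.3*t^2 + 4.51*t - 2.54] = -12.9*t - 4.6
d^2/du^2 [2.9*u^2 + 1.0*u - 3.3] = 5.80000000000000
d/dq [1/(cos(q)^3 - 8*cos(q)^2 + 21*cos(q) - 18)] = (3*cos(q) - 7)*sin(q)/((cos(q) - 3)^3*(cos(q) - 2)^2)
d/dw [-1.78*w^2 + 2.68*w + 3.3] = 2.68 - 3.56*w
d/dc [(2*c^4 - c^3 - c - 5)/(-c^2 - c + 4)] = (-(2*c + 1)*(-2*c^4 + c^3 + c + 5) + (c^2 + c - 4)*(-8*c^3 + 3*c^2 + 1))/(c^2 + c - 4)^2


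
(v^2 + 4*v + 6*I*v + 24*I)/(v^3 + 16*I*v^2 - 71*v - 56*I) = (v^2 + v*(4 + 6*I) + 24*I)/(v^3 + 16*I*v^2 - 71*v - 56*I)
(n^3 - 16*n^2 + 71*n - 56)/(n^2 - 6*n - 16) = (n^2 - 8*n + 7)/(n + 2)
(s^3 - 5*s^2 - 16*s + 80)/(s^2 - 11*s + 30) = (s^2 - 16)/(s - 6)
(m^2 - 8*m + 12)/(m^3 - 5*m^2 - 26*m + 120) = (m - 2)/(m^2 + m - 20)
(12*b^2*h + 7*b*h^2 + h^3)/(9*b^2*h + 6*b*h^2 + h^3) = (4*b + h)/(3*b + h)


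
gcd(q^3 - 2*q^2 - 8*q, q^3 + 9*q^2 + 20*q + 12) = q + 2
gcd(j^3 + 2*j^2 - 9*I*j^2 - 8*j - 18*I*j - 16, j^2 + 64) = j - 8*I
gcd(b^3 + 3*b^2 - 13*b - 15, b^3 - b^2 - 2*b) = b + 1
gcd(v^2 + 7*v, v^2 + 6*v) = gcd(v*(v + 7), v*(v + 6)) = v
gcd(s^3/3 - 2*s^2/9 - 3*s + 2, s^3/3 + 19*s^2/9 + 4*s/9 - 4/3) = s - 2/3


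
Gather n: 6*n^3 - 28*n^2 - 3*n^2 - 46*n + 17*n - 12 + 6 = 6*n^3 - 31*n^2 - 29*n - 6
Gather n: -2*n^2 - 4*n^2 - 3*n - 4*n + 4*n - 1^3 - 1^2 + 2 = -6*n^2 - 3*n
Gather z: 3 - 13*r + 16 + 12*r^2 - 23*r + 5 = 12*r^2 - 36*r + 24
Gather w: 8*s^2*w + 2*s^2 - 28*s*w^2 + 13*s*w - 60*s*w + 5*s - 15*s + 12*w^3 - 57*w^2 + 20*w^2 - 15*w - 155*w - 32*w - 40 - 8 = 2*s^2 - 10*s + 12*w^3 + w^2*(-28*s - 37) + w*(8*s^2 - 47*s - 202) - 48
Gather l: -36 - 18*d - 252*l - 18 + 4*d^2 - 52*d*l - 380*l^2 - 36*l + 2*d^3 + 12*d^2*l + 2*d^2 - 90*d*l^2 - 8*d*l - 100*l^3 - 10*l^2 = 2*d^3 + 6*d^2 - 18*d - 100*l^3 + l^2*(-90*d - 390) + l*(12*d^2 - 60*d - 288) - 54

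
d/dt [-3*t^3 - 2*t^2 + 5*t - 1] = -9*t^2 - 4*t + 5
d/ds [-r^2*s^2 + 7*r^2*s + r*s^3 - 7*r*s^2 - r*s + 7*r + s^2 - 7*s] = -2*r^2*s + 7*r^2 + 3*r*s^2 - 14*r*s - r + 2*s - 7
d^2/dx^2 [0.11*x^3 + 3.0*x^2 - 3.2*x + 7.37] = 0.66*x + 6.0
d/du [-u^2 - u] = -2*u - 1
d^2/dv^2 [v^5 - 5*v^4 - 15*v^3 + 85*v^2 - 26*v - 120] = 20*v^3 - 60*v^2 - 90*v + 170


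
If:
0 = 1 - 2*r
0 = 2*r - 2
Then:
No Solution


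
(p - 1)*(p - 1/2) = p^2 - 3*p/2 + 1/2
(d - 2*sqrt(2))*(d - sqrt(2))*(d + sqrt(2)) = d^3 - 2*sqrt(2)*d^2 - 2*d + 4*sqrt(2)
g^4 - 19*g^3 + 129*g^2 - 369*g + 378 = (g - 7)*(g - 6)*(g - 3)^2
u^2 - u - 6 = (u - 3)*(u + 2)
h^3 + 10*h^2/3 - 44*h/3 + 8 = (h - 2)*(h - 2/3)*(h + 6)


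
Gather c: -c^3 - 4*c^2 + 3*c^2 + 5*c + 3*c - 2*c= -c^3 - c^2 + 6*c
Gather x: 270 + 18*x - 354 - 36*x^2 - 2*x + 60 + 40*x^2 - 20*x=4*x^2 - 4*x - 24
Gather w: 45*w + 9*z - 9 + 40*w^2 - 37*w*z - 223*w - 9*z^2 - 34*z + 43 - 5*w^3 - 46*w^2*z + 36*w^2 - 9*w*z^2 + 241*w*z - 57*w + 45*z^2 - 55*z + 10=-5*w^3 + w^2*(76 - 46*z) + w*(-9*z^2 + 204*z - 235) + 36*z^2 - 80*z + 44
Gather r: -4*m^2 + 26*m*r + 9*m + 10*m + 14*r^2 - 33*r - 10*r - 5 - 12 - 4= -4*m^2 + 19*m + 14*r^2 + r*(26*m - 43) - 21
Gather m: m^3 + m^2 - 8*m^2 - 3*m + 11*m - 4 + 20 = m^3 - 7*m^2 + 8*m + 16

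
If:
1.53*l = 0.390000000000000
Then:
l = 0.25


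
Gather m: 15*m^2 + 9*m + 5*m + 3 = 15*m^2 + 14*m + 3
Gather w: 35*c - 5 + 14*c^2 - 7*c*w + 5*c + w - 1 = 14*c^2 + 40*c + w*(1 - 7*c) - 6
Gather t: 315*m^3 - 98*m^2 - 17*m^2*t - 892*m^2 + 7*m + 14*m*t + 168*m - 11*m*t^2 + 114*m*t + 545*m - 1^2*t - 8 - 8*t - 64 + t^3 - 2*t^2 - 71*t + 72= 315*m^3 - 990*m^2 + 720*m + t^3 + t^2*(-11*m - 2) + t*(-17*m^2 + 128*m - 80)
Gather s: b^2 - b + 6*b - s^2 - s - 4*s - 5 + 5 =b^2 + 5*b - s^2 - 5*s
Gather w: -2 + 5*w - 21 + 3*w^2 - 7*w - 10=3*w^2 - 2*w - 33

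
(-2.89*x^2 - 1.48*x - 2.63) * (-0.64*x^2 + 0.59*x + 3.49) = 1.8496*x^4 - 0.7579*x^3 - 9.2761*x^2 - 6.7169*x - 9.1787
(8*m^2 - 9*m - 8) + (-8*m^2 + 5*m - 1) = -4*m - 9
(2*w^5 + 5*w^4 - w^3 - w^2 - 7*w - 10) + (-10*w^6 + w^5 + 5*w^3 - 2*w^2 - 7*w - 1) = -10*w^6 + 3*w^5 + 5*w^4 + 4*w^3 - 3*w^2 - 14*w - 11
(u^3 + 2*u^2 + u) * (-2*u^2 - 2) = -2*u^5 - 4*u^4 - 4*u^3 - 4*u^2 - 2*u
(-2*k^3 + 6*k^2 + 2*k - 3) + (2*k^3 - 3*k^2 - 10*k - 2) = 3*k^2 - 8*k - 5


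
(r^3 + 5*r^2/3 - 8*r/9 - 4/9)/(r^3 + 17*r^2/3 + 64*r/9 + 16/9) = (3*r^2 + 4*r - 4)/(3*r^2 + 16*r + 16)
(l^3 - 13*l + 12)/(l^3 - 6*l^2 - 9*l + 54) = (l^2 + 3*l - 4)/(l^2 - 3*l - 18)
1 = 1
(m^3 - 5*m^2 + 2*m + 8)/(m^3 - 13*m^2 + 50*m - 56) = (m + 1)/(m - 7)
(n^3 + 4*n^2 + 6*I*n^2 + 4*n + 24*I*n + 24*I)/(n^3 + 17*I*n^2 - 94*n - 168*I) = (n^2 + 4*n + 4)/(n^2 + 11*I*n - 28)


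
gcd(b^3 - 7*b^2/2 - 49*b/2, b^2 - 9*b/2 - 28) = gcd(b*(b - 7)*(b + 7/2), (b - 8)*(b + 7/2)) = b + 7/2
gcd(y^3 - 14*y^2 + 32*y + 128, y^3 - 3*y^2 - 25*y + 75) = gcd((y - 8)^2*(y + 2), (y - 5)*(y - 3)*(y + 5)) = 1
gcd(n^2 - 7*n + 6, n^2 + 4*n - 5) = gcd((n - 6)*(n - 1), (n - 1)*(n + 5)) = n - 1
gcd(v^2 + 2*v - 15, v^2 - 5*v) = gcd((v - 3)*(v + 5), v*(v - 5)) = 1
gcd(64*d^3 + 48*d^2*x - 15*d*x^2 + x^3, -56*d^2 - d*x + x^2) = -8*d + x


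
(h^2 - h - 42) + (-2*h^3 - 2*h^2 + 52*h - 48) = -2*h^3 - h^2 + 51*h - 90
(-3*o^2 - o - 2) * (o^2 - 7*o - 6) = -3*o^4 + 20*o^3 + 23*o^2 + 20*o + 12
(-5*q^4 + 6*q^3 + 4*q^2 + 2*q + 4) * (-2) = 10*q^4 - 12*q^3 - 8*q^2 - 4*q - 8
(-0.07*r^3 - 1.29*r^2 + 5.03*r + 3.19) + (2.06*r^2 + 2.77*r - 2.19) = -0.07*r^3 + 0.77*r^2 + 7.8*r + 1.0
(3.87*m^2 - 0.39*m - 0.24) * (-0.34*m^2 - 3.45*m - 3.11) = -1.3158*m^4 - 13.2189*m^3 - 10.6086*m^2 + 2.0409*m + 0.7464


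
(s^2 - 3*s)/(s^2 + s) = (s - 3)/(s + 1)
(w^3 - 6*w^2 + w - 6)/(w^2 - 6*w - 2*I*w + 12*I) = (w^2 + 1)/(w - 2*I)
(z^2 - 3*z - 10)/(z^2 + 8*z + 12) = (z - 5)/(z + 6)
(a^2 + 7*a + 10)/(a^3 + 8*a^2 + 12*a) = (a + 5)/(a*(a + 6))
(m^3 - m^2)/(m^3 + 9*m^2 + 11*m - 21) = m^2/(m^2 + 10*m + 21)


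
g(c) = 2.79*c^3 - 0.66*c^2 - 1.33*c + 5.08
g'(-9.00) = 688.52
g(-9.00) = -2070.32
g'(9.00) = 664.76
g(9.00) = 1973.56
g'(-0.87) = 6.15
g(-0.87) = 3.90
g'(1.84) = 24.58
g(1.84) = 17.78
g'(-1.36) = 15.95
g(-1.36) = -1.35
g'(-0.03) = -1.28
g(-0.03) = 5.12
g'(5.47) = 241.89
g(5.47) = 434.69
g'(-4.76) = 194.60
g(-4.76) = -304.45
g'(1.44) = 14.13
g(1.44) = 10.13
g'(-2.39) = 49.64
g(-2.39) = -33.60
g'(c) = 8.37*c^2 - 1.32*c - 1.33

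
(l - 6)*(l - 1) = l^2 - 7*l + 6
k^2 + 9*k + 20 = (k + 4)*(k + 5)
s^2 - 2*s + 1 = (s - 1)^2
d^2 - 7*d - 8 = (d - 8)*(d + 1)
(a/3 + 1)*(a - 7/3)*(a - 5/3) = a^3/3 - a^2/3 - 73*a/27 + 35/9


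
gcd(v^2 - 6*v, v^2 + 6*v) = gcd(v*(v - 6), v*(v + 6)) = v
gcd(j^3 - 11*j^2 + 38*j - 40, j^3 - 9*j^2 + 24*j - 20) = j^2 - 7*j + 10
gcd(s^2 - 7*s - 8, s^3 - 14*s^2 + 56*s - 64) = s - 8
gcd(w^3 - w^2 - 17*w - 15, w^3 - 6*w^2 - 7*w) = w + 1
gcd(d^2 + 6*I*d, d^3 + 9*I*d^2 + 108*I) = d + 6*I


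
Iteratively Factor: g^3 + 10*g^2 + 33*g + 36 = (g + 3)*(g^2 + 7*g + 12) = (g + 3)^2*(g + 4)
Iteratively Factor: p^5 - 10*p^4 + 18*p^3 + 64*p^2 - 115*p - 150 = (p - 3)*(p^4 - 7*p^3 - 3*p^2 + 55*p + 50) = (p - 5)*(p - 3)*(p^3 - 2*p^2 - 13*p - 10) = (p - 5)^2*(p - 3)*(p^2 + 3*p + 2) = (p - 5)^2*(p - 3)*(p + 2)*(p + 1)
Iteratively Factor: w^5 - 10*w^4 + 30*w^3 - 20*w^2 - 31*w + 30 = (w - 1)*(w^4 - 9*w^3 + 21*w^2 + w - 30) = (w - 2)*(w - 1)*(w^3 - 7*w^2 + 7*w + 15) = (w - 5)*(w - 2)*(w - 1)*(w^2 - 2*w - 3) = (w - 5)*(w - 2)*(w - 1)*(w + 1)*(w - 3)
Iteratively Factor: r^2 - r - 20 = (r + 4)*(r - 5)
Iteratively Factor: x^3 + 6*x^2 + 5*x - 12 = (x - 1)*(x^2 + 7*x + 12) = (x - 1)*(x + 3)*(x + 4)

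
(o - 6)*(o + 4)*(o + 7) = o^3 + 5*o^2 - 38*o - 168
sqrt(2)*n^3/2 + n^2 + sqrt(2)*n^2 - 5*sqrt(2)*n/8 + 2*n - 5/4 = (n - 1/2)*(n + 5/2)*(sqrt(2)*n/2 + 1)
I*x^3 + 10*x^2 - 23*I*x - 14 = (x - 7*I)*(x - 2*I)*(I*x + 1)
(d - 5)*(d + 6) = d^2 + d - 30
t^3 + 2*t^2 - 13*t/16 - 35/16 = (t - 1)*(t + 5/4)*(t + 7/4)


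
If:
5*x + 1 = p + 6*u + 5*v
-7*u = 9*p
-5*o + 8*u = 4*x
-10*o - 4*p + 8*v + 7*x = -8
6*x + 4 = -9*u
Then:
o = 18464/75255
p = 1204/15051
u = -516/5017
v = -3085/15051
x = -7712/15051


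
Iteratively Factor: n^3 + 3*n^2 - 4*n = (n + 4)*(n^2 - n) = n*(n + 4)*(n - 1)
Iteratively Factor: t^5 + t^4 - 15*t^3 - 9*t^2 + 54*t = (t - 3)*(t^4 + 4*t^3 - 3*t^2 - 18*t) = (t - 3)*(t - 2)*(t^3 + 6*t^2 + 9*t) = t*(t - 3)*(t - 2)*(t^2 + 6*t + 9) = t*(t - 3)*(t - 2)*(t + 3)*(t + 3)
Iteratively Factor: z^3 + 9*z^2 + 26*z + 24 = (z + 2)*(z^2 + 7*z + 12) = (z + 2)*(z + 3)*(z + 4)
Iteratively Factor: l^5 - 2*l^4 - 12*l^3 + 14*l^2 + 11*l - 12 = (l + 3)*(l^4 - 5*l^3 + 3*l^2 + 5*l - 4) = (l - 4)*(l + 3)*(l^3 - l^2 - l + 1) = (l - 4)*(l - 1)*(l + 3)*(l^2 - 1) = (l - 4)*(l - 1)^2*(l + 3)*(l + 1)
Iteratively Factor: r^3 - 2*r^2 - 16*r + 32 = (r - 2)*(r^2 - 16) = (r - 4)*(r - 2)*(r + 4)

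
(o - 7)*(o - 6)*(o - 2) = o^3 - 15*o^2 + 68*o - 84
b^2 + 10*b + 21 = (b + 3)*(b + 7)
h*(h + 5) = h^2 + 5*h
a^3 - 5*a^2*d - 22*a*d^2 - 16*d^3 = (a - 8*d)*(a + d)*(a + 2*d)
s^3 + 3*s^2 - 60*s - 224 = (s - 8)*(s + 4)*(s + 7)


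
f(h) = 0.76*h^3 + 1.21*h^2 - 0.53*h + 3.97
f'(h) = 2.28*h^2 + 2.42*h - 0.53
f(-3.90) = -20.64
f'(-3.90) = 24.71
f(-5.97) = -111.45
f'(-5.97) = 66.28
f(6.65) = 277.46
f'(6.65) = 116.39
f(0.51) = 4.12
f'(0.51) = 1.30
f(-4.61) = -42.33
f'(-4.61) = 36.77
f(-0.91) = 4.88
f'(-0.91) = -0.84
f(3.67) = 55.89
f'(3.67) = 39.06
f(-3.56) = -13.10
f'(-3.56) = 19.75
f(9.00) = 651.25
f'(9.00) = 205.93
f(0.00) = 3.97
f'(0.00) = -0.53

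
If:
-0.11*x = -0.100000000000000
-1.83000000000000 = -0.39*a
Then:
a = 4.69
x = 0.91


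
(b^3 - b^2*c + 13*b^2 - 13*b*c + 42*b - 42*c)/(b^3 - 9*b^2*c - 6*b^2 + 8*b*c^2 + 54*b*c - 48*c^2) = (b^2 + 13*b + 42)/(b^2 - 8*b*c - 6*b + 48*c)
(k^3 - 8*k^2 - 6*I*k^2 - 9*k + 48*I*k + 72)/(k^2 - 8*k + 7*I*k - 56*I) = (k^2 - 6*I*k - 9)/(k + 7*I)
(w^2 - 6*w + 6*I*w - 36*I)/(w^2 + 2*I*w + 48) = (w^2 + 6*w*(-1 + I) - 36*I)/(w^2 + 2*I*w + 48)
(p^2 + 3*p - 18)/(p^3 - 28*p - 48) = (-p^2 - 3*p + 18)/(-p^3 + 28*p + 48)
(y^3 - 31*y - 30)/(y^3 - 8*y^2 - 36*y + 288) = (y^2 + 6*y + 5)/(y^2 - 2*y - 48)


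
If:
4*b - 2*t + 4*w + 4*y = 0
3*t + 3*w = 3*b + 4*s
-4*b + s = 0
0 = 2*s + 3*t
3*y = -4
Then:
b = 2/17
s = 8/17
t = -16/51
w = 18/17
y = -4/3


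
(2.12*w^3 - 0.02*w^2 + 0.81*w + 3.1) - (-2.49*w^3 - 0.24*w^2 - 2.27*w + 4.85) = 4.61*w^3 + 0.22*w^2 + 3.08*w - 1.75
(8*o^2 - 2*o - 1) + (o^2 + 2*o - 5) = 9*o^2 - 6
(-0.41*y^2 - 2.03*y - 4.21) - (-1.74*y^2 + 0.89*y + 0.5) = 1.33*y^2 - 2.92*y - 4.71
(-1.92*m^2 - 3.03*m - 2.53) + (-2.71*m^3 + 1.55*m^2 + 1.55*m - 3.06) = -2.71*m^3 - 0.37*m^2 - 1.48*m - 5.59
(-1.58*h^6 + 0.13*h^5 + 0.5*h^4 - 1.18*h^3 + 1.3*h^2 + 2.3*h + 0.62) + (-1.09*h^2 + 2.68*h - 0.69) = -1.58*h^6 + 0.13*h^5 + 0.5*h^4 - 1.18*h^3 + 0.21*h^2 + 4.98*h - 0.07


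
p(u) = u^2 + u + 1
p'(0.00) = 1.00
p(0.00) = 1.00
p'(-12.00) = -23.00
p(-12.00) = 133.00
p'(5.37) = 11.74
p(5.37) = 35.21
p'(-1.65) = -2.30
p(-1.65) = 2.07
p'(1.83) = 4.66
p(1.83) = 6.18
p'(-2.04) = -3.08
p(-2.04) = 3.12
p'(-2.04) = -3.08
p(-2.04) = 3.12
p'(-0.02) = 0.96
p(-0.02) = 0.98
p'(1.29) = 3.58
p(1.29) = 3.95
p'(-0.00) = 1.00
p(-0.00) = 1.00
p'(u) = 2*u + 1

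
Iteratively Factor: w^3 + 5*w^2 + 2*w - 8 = (w + 4)*(w^2 + w - 2) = (w + 2)*(w + 4)*(w - 1)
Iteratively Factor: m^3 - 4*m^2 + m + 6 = (m - 3)*(m^2 - m - 2) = (m - 3)*(m + 1)*(m - 2)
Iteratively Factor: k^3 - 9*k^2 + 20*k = (k - 5)*(k^2 - 4*k) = (k - 5)*(k - 4)*(k)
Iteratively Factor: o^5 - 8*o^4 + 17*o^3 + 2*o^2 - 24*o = (o + 1)*(o^4 - 9*o^3 + 26*o^2 - 24*o) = (o - 3)*(o + 1)*(o^3 - 6*o^2 + 8*o) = (o - 4)*(o - 3)*(o + 1)*(o^2 - 2*o) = (o - 4)*(o - 3)*(o - 2)*(o + 1)*(o)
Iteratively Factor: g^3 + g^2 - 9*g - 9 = (g + 1)*(g^2 - 9) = (g + 1)*(g + 3)*(g - 3)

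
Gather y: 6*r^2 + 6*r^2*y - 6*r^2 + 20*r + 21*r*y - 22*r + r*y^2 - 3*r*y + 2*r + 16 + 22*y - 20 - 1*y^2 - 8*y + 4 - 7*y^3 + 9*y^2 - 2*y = -7*y^3 + y^2*(r + 8) + y*(6*r^2 + 18*r + 12)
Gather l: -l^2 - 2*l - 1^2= -l^2 - 2*l - 1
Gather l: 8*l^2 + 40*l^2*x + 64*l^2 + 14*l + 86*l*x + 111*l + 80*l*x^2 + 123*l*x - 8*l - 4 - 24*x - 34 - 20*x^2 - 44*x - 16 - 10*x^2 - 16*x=l^2*(40*x + 72) + l*(80*x^2 + 209*x + 117) - 30*x^2 - 84*x - 54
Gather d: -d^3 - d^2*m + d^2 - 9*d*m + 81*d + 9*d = -d^3 + d^2*(1 - m) + d*(90 - 9*m)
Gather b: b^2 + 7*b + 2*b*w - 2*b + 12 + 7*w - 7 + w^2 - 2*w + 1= b^2 + b*(2*w + 5) + w^2 + 5*w + 6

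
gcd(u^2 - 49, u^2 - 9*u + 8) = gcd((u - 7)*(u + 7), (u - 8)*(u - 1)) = 1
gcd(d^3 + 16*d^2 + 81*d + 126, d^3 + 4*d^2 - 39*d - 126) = d^2 + 10*d + 21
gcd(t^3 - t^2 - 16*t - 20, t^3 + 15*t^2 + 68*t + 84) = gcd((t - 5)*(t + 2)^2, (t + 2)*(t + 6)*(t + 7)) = t + 2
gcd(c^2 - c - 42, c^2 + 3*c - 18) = c + 6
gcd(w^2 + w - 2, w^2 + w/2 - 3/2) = w - 1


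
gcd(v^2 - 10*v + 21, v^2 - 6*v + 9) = v - 3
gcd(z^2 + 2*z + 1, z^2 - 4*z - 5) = z + 1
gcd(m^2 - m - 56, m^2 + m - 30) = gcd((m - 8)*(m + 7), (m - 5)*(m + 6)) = 1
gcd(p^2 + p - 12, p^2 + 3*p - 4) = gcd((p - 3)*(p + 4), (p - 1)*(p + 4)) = p + 4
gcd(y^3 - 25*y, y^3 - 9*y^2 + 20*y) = y^2 - 5*y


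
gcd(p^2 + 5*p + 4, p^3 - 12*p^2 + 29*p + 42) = p + 1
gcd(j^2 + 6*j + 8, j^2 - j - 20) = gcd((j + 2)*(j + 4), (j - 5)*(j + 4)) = j + 4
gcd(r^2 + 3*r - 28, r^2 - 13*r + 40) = 1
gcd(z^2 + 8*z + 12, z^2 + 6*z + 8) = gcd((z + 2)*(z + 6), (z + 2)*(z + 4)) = z + 2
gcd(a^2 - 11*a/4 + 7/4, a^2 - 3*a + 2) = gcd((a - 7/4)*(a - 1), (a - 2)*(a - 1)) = a - 1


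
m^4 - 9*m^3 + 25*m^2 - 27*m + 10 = (m - 5)*(m - 2)*(m - 1)^2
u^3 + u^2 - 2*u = u*(u - 1)*(u + 2)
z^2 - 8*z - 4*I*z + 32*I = (z - 8)*(z - 4*I)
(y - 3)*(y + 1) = y^2 - 2*y - 3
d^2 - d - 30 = (d - 6)*(d + 5)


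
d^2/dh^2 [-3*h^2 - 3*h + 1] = -6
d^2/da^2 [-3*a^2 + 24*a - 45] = -6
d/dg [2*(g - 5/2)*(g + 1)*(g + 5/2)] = 6*g^2 + 4*g - 25/2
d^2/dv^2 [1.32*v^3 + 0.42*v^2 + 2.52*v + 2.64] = 7.92*v + 0.84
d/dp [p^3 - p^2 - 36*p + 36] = 3*p^2 - 2*p - 36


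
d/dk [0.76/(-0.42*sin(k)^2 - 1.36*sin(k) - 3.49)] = (0.6384*sin(k) + 1.0336)*cos(k)/(0.42*sin(k)^2 + 1.36*sin(k) + 3.49)^2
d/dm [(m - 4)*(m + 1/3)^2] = (3*m + 1)*(9*m - 23)/9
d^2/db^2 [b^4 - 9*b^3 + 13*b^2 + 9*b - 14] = 12*b^2 - 54*b + 26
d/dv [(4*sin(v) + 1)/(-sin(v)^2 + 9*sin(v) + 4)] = (4*sin(v)^2 + 2*sin(v) + 7)*cos(v)/(sin(v)^2 - 9*sin(v) - 4)^2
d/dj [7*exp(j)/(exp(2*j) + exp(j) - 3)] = 7*(-(2*exp(j) + 1)*exp(j) + exp(2*j) + exp(j) - 3)*exp(j)/(exp(2*j) + exp(j) - 3)^2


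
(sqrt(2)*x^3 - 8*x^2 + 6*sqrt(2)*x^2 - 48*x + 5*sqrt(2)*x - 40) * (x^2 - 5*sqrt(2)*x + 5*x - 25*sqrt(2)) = sqrt(2)*x^5 - 18*x^4 + 11*sqrt(2)*x^4 - 198*x^3 + 75*sqrt(2)*x^3 - 630*x^2 + 465*sqrt(2)*x^2 - 450*x + 1400*sqrt(2)*x + 1000*sqrt(2)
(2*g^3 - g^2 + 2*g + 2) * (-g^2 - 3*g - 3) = -2*g^5 - 5*g^4 - 5*g^3 - 5*g^2 - 12*g - 6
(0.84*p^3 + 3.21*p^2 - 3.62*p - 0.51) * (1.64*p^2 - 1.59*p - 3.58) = 1.3776*p^5 + 3.9288*p^4 - 14.0479*p^3 - 6.5724*p^2 + 13.7705*p + 1.8258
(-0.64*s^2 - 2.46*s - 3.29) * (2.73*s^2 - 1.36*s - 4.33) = -1.7472*s^4 - 5.8454*s^3 - 2.8649*s^2 + 15.1262*s + 14.2457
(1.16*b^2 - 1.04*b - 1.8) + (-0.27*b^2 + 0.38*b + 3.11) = 0.89*b^2 - 0.66*b + 1.31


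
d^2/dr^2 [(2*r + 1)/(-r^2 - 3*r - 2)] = 2*(-(2*r + 1)*(2*r + 3)^2 + (6*r + 7)*(r^2 + 3*r + 2))/(r^2 + 3*r + 2)^3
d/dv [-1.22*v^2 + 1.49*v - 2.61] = 1.49 - 2.44*v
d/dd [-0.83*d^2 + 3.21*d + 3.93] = 3.21 - 1.66*d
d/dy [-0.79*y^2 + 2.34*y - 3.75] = 2.34 - 1.58*y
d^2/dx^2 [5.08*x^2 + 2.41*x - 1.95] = 10.1600000000000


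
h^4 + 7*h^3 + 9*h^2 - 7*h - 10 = (h - 1)*(h + 1)*(h + 2)*(h + 5)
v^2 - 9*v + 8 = (v - 8)*(v - 1)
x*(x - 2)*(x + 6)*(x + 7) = x^4 + 11*x^3 + 16*x^2 - 84*x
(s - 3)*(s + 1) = s^2 - 2*s - 3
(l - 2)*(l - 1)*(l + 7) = l^3 + 4*l^2 - 19*l + 14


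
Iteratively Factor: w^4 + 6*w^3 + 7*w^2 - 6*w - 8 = (w + 2)*(w^3 + 4*w^2 - w - 4) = (w - 1)*(w + 2)*(w^2 + 5*w + 4) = (w - 1)*(w + 1)*(w + 2)*(w + 4)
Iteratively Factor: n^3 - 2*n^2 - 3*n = (n + 1)*(n^2 - 3*n) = (n - 3)*(n + 1)*(n)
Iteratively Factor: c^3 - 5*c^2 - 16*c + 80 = (c - 4)*(c^2 - c - 20) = (c - 4)*(c + 4)*(c - 5)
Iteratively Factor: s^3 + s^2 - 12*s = (s)*(s^2 + s - 12) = s*(s - 3)*(s + 4)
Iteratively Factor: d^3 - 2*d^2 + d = (d)*(d^2 - 2*d + 1) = d*(d - 1)*(d - 1)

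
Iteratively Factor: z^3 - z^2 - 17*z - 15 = (z + 3)*(z^2 - 4*z - 5) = (z + 1)*(z + 3)*(z - 5)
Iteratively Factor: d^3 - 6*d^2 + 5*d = (d - 5)*(d^2 - d) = (d - 5)*(d - 1)*(d)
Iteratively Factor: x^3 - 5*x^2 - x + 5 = (x - 1)*(x^2 - 4*x - 5) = (x - 1)*(x + 1)*(x - 5)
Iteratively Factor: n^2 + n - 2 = (n - 1)*(n + 2)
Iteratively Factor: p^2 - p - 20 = (p - 5)*(p + 4)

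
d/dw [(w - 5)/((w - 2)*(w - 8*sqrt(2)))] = ((5 - w)*(w - 2) + (5 - w)*(w - 8*sqrt(2)) + (w - 2)*(w - 8*sqrt(2)))/((w - 2)^2*(w - 8*sqrt(2))^2)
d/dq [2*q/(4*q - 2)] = -1/(2*q - 1)^2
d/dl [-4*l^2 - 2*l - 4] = -8*l - 2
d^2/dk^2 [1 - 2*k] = 0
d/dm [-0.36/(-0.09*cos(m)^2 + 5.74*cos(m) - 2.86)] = (0.0648*cos(m) - 2.0664)*sin(m)/(0.09*cos(m)^2 - 5.74*cos(m) + 2.86)^2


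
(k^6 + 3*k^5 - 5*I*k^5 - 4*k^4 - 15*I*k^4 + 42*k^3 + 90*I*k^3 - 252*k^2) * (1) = k^6 + 3*k^5 - 5*I*k^5 - 4*k^4 - 15*I*k^4 + 42*k^3 + 90*I*k^3 - 252*k^2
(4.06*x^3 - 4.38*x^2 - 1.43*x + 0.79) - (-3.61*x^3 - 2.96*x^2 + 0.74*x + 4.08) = 7.67*x^3 - 1.42*x^2 - 2.17*x - 3.29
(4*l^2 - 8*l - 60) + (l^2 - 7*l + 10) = 5*l^2 - 15*l - 50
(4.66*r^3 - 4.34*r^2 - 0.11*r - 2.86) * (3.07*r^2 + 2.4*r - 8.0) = 14.3062*r^5 - 2.1398*r^4 - 48.0337*r^3 + 25.6758*r^2 - 5.984*r + 22.88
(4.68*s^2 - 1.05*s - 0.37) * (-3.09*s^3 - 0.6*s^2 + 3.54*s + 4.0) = -14.4612*s^5 + 0.4365*s^4 + 18.3405*s^3 + 15.225*s^2 - 5.5098*s - 1.48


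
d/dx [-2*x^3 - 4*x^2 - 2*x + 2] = -6*x^2 - 8*x - 2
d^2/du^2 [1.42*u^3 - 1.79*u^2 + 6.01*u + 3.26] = 8.52*u - 3.58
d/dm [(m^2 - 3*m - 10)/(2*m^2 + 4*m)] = 5/(2*m^2)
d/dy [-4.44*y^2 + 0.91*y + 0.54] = 0.91 - 8.88*y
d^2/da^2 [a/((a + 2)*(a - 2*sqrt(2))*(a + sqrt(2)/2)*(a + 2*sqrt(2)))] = 4*(12*a^7 + 8*sqrt(2)*a^6 + 32*a^6 - 21*a^5 + 18*sqrt(2)*a^5 + 6*a^4 + 12*sqrt(2)*a^4 + 204*a^3 + 160*sqrt(2)*a^3 + 96*a^2 + 192*sqrt(2)*a^2 - 384*sqrt(2)*a + 96*a - 256*sqrt(2) - 128)/(4*a^12 + 6*sqrt(2)*a^11 + 24*a^11 - 42*a^10 + 36*sqrt(2)*a^10 - 508*a^9 - 71*sqrt(2)*a^9 - 810*sqrt(2)*a^8 - 456*a^8 - 588*sqrt(2)*a^7 + 3024*a^7 + 6592*a^6 + 5624*sqrt(2)*a^6 - 384*a^5 + 10656*sqrt(2)*a^5 - 13824*a^4 - 8256*sqrt(2)*a^4 - 35072*sqrt(2)*a^3 - 25600*a^3 - 26112*sqrt(2)*a^2 - 36864*a^2 - 24576*a - 6144*sqrt(2)*a - 4096*sqrt(2))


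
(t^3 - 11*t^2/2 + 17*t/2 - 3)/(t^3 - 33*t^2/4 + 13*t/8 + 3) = 4*(2*t^3 - 11*t^2 + 17*t - 6)/(8*t^3 - 66*t^2 + 13*t + 24)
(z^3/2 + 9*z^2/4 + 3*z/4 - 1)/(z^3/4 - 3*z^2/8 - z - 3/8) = 2*(2*z^2 + 7*z - 4)/(2*z^2 - 5*z - 3)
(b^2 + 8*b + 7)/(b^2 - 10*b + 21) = (b^2 + 8*b + 7)/(b^2 - 10*b + 21)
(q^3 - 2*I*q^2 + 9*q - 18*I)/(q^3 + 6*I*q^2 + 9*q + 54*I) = (q - 2*I)/(q + 6*I)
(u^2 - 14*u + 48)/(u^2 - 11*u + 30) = (u - 8)/(u - 5)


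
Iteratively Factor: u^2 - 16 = (u + 4)*(u - 4)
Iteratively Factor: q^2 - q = (q)*(q - 1)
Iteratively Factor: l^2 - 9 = (l + 3)*(l - 3)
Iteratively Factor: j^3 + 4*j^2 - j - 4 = (j - 1)*(j^2 + 5*j + 4) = (j - 1)*(j + 1)*(j + 4)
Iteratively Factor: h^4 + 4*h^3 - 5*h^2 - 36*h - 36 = (h + 3)*(h^3 + h^2 - 8*h - 12) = (h - 3)*(h + 3)*(h^2 + 4*h + 4) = (h - 3)*(h + 2)*(h + 3)*(h + 2)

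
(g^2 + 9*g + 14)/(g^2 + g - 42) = (g + 2)/(g - 6)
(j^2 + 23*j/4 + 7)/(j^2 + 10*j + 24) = (j + 7/4)/(j + 6)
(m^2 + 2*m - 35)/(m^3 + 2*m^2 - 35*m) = 1/m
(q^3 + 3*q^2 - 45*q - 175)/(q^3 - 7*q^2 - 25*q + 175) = (q + 5)/(q - 5)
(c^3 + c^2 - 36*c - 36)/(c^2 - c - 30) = (c^2 + 7*c + 6)/(c + 5)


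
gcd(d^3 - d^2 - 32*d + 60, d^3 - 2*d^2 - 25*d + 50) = d^2 - 7*d + 10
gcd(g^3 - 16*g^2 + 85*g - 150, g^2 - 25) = g - 5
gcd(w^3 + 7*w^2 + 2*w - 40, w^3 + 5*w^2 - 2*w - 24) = w^2 + 2*w - 8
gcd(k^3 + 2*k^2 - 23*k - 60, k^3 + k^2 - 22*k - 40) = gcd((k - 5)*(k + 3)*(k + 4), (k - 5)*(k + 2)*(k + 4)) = k^2 - k - 20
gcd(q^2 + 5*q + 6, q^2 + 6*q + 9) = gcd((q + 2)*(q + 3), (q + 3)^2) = q + 3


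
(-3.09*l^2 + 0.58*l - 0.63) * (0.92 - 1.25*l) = 3.8625*l^3 - 3.5678*l^2 + 1.3211*l - 0.5796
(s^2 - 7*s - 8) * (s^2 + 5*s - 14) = s^4 - 2*s^3 - 57*s^2 + 58*s + 112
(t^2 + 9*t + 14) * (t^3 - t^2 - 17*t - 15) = t^5 + 8*t^4 - 12*t^3 - 182*t^2 - 373*t - 210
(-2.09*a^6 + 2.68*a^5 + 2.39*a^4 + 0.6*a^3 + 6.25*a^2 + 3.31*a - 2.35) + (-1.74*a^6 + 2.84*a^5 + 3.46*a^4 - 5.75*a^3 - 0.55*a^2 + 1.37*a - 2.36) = -3.83*a^6 + 5.52*a^5 + 5.85*a^4 - 5.15*a^3 + 5.7*a^2 + 4.68*a - 4.71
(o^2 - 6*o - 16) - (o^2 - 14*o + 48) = 8*o - 64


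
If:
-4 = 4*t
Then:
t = -1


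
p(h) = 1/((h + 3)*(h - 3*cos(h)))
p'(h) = (-3*sin(h) - 1)/((h + 3)*(h - 3*cos(h))^2) - 1/((h + 3)^2*(h - 3*cos(h)))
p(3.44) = 0.02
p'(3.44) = -0.00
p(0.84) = -0.22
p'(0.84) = -0.56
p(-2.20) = -2.88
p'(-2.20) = 13.03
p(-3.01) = 2782.61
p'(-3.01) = 325211.04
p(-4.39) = 0.21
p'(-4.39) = 0.38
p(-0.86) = -0.17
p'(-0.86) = 0.15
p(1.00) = -0.40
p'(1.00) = -2.18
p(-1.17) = -0.23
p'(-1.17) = 0.30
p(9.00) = 0.01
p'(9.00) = 0.00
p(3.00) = 0.03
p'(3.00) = -0.01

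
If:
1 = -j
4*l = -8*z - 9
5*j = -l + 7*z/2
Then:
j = -1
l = 17/44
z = -29/22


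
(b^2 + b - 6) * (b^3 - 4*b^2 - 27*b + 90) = b^5 - 3*b^4 - 37*b^3 + 87*b^2 + 252*b - 540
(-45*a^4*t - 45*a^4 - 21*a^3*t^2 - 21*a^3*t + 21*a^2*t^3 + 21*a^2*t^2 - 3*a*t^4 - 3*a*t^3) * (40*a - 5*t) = -1800*a^5*t - 1800*a^5 - 615*a^4*t^2 - 615*a^4*t + 945*a^3*t^3 + 945*a^3*t^2 - 225*a^2*t^4 - 225*a^2*t^3 + 15*a*t^5 + 15*a*t^4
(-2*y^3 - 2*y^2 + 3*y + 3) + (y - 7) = -2*y^3 - 2*y^2 + 4*y - 4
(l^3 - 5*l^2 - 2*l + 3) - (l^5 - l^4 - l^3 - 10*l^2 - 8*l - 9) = -l^5 + l^4 + 2*l^3 + 5*l^2 + 6*l + 12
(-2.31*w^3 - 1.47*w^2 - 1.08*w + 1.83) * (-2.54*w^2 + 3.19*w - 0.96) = 5.8674*w^5 - 3.6351*w^4 + 0.2715*w^3 - 6.6822*w^2 + 6.8745*w - 1.7568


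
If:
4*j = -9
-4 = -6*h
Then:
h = 2/3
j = -9/4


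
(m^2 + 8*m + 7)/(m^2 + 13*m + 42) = (m + 1)/(m + 6)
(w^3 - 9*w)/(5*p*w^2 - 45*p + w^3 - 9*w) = w/(5*p + w)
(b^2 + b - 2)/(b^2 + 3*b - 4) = (b + 2)/(b + 4)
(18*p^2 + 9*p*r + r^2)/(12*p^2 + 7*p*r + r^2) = (6*p + r)/(4*p + r)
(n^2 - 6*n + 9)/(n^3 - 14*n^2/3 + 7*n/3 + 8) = 3*(n - 3)/(3*n^2 - 5*n - 8)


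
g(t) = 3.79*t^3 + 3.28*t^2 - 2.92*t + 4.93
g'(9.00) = 977.09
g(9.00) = 3007.24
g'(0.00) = -2.92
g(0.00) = 4.93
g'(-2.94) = 76.07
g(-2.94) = -54.45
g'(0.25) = -0.57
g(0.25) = 4.46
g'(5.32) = 353.78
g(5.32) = 652.88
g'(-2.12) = 34.27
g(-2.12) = -10.25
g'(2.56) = 88.39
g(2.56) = 82.54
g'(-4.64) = 211.43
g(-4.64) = -289.52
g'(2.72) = 99.04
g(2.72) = 97.52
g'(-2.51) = 52.25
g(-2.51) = -27.01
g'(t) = 11.37*t^2 + 6.56*t - 2.92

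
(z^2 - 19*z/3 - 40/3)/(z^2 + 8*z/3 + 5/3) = (z - 8)/(z + 1)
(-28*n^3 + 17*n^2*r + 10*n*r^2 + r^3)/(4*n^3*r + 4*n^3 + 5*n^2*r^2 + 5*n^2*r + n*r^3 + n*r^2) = (-7*n^2 + 6*n*r + r^2)/(n*(n*r + n + r^2 + r))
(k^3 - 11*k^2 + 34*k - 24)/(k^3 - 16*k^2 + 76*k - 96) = (k^2 - 5*k + 4)/(k^2 - 10*k + 16)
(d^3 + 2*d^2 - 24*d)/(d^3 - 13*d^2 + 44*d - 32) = d*(d + 6)/(d^2 - 9*d + 8)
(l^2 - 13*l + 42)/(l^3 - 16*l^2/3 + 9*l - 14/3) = 3*(l^2 - 13*l + 42)/(3*l^3 - 16*l^2 + 27*l - 14)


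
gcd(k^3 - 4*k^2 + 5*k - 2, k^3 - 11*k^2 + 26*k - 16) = k^2 - 3*k + 2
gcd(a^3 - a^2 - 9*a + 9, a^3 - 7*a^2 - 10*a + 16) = a - 1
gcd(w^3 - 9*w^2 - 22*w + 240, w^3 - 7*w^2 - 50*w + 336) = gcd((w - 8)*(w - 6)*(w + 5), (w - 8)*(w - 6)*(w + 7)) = w^2 - 14*w + 48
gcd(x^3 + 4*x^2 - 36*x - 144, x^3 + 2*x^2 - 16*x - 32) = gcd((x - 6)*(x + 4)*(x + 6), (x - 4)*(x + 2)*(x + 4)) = x + 4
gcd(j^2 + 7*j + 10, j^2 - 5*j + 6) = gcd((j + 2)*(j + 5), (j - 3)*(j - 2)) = 1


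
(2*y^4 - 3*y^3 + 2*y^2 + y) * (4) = 8*y^4 - 12*y^3 + 8*y^2 + 4*y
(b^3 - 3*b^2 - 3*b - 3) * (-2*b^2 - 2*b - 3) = -2*b^5 + 4*b^4 + 9*b^3 + 21*b^2 + 15*b + 9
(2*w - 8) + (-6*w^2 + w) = -6*w^2 + 3*w - 8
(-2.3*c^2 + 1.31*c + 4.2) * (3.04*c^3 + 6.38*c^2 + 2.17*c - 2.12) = -6.992*c^5 - 10.6916*c^4 + 16.1348*c^3 + 34.5147*c^2 + 6.3368*c - 8.904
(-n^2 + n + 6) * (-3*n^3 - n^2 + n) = 3*n^5 - 2*n^4 - 20*n^3 - 5*n^2 + 6*n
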